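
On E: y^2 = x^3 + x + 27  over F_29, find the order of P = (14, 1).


Compute successive multiples of P until we hit O:
  1P = (14, 1)
  2P = (14, 28)
  3P = O

ord(P) = 3


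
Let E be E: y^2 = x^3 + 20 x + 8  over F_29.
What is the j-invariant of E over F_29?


Delta = -16(4 a^3 + 27 b^2) mod 29 = 13
-1728 * (4 a)^3 = -1728 * (4*20)^3 mod 29 = 2
j = 2 * 13^(-1) mod 29 = 18

j = 18 (mod 29)


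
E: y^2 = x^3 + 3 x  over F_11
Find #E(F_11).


For each x in F_11, count y with y^2 = x^3 + 3 x + 0 mod 11:
  x = 0: RHS = 0, y in [0]  -> 1 point(s)
  x = 1: RHS = 4, y in [2, 9]  -> 2 point(s)
  x = 2: RHS = 3, y in [5, 6]  -> 2 point(s)
  x = 3: RHS = 3, y in [5, 6]  -> 2 point(s)
  x = 6: RHS = 3, y in [5, 6]  -> 2 point(s)
  x = 7: RHS = 1, y in [1, 10]  -> 2 point(s)
Affine points: 11. Add the point at infinity: total = 12.

#E(F_11) = 12


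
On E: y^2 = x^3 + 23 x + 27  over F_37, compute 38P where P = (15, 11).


k = 38 = 100110_2 (binary, LSB first: 011001)
Double-and-add from P = (15, 11):
  bit 0 = 0: acc unchanged = O
  bit 1 = 1: acc = O + (3, 30) = (3, 30)
  bit 2 = 1: acc = (3, 30) + (6, 23) = (17, 15)
  bit 3 = 0: acc unchanged = (17, 15)
  bit 4 = 0: acc unchanged = (17, 15)
  bit 5 = 1: acc = (17, 15) + (21, 22) = (9, 36)

38P = (9, 36)


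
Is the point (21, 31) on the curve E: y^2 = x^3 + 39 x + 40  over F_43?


Check whether y^2 = x^3 + 39 x + 40 (mod 43) for (x, y) = (21, 31).
LHS: y^2 = 31^2 mod 43 = 15
RHS: x^3 + 39 x + 40 = 21^3 + 39*21 + 40 mod 43 = 15
LHS = RHS

Yes, on the curve


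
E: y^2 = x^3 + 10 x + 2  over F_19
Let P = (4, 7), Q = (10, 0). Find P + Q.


P != Q, so use the chord formula.
s = (y2 - y1) / (x2 - x1) = (12) / (6) mod 19 = 2
x3 = s^2 - x1 - x2 mod 19 = 2^2 - 4 - 10 = 9
y3 = s (x1 - x3) - y1 mod 19 = 2 * (4 - 9) - 7 = 2

P + Q = (9, 2)


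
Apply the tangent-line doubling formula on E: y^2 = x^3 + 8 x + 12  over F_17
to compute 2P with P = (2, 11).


Doubling: s = (3 x1^2 + a) / (2 y1)
s = (3*2^2 + 8) / (2*11) mod 17 = 4
x3 = s^2 - 2 x1 mod 17 = 4^2 - 2*2 = 12
y3 = s (x1 - x3) - y1 mod 17 = 4 * (2 - 12) - 11 = 0

2P = (12, 0)


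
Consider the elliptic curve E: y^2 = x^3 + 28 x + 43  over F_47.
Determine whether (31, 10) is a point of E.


Check whether y^2 = x^3 + 28 x + 43 (mod 47) for (x, y) = (31, 10).
LHS: y^2 = 10^2 mod 47 = 6
RHS: x^3 + 28 x + 43 = 31^3 + 28*31 + 43 mod 47 = 11
LHS != RHS

No, not on the curve


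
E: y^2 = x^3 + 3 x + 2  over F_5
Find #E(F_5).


For each x in F_5, count y with y^2 = x^3 + 3 x + 2 mod 5:
  x = 1: RHS = 1, y in [1, 4]  -> 2 point(s)
  x = 2: RHS = 1, y in [1, 4]  -> 2 point(s)
Affine points: 4. Add the point at infinity: total = 5.

#E(F_5) = 5


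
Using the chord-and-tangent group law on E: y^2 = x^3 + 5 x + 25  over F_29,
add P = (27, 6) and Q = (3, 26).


P != Q, so use the chord formula.
s = (y2 - y1) / (x2 - x1) = (20) / (5) mod 29 = 4
x3 = s^2 - x1 - x2 mod 29 = 4^2 - 27 - 3 = 15
y3 = s (x1 - x3) - y1 mod 29 = 4 * (27 - 15) - 6 = 13

P + Q = (15, 13)


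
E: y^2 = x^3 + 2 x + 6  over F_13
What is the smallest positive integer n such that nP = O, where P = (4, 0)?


Compute successive multiples of P until we hit O:
  1P = (4, 0)
  2P = O

ord(P) = 2


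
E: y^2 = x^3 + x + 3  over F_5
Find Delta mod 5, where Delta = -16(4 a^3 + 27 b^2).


4 a^3 + 27 b^2 = 4*1^3 + 27*3^2 = 4 + 243 = 247
Delta = -16 * (247) = -3952
Delta mod 5 = 3

Delta = 3 (mod 5)


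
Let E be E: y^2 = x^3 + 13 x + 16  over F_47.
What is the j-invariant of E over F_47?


Delta = -16(4 a^3 + 27 b^2) mod 47 = 15
-1728 * (4 a)^3 = -1728 * (4*13)^3 mod 47 = 12
j = 12 * 15^(-1) mod 47 = 29

j = 29 (mod 47)


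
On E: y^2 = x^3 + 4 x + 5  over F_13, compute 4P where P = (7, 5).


k = 4 = 100_2 (binary, LSB first: 001)
Double-and-add from P = (7, 5):
  bit 0 = 0: acc unchanged = O
  bit 1 = 0: acc unchanged = O
  bit 2 = 1: acc = O + (8, 4) = (8, 4)

4P = (8, 4)


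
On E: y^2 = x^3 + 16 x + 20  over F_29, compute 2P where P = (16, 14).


Doubling: s = (3 x1^2 + a) / (2 y1)
s = (3*16^2 + 16) / (2*14) mod 29 = 28
x3 = s^2 - 2 x1 mod 29 = 28^2 - 2*16 = 27
y3 = s (x1 - x3) - y1 mod 29 = 28 * (16 - 27) - 14 = 26

2P = (27, 26)


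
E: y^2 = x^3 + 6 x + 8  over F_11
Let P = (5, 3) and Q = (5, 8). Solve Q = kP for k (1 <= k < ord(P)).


Enumerate multiples of P until we hit Q = (5, 8):
  1P = (5, 3)
  2P = (10, 1)
  3P = (1, 2)
  4P = (3, 3)
  5P = (3, 8)
  6P = (1, 9)
  7P = (10, 10)
  8P = (5, 8)
Match found at i = 8.

k = 8


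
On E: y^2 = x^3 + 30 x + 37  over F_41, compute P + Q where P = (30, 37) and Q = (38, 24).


P != Q, so use the chord formula.
s = (y2 - y1) / (x2 - x1) = (28) / (8) mod 41 = 24
x3 = s^2 - x1 - x2 mod 41 = 24^2 - 30 - 38 = 16
y3 = s (x1 - x3) - y1 mod 41 = 24 * (30 - 16) - 37 = 12

P + Q = (16, 12)


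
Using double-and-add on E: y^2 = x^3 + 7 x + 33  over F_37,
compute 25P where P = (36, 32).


k = 25 = 11001_2 (binary, LSB first: 10011)
Double-and-add from P = (36, 32):
  bit 0 = 1: acc = O + (36, 32) = (36, 32)
  bit 1 = 0: acc unchanged = (36, 32)
  bit 2 = 0: acc unchanged = (36, 32)
  bit 3 = 1: acc = (36, 32) + (35, 14) = (31, 21)
  bit 4 = 1: acc = (31, 21) + (8, 3) = (14, 10)

25P = (14, 10)


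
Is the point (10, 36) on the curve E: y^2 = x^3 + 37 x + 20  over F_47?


Check whether y^2 = x^3 + 37 x + 20 (mod 47) for (x, y) = (10, 36).
LHS: y^2 = 36^2 mod 47 = 27
RHS: x^3 + 37 x + 20 = 10^3 + 37*10 + 20 mod 47 = 27
LHS = RHS

Yes, on the curve


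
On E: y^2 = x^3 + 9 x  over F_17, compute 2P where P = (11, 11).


Doubling: s = (3 x1^2 + a) / (2 y1)
s = (3*11^2 + 9) / (2*11) mod 17 = 3
x3 = s^2 - 2 x1 mod 17 = 3^2 - 2*11 = 4
y3 = s (x1 - x3) - y1 mod 17 = 3 * (11 - 4) - 11 = 10

2P = (4, 10)


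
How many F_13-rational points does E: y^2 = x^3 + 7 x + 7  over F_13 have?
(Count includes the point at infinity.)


For each x in F_13, count y with y^2 = x^3 + 7 x + 7 mod 13:
  x = 2: RHS = 3, y in [4, 9]  -> 2 point(s)
  x = 3: RHS = 3, y in [4, 9]  -> 2 point(s)
  x = 7: RHS = 9, y in [3, 10]  -> 2 point(s)
  x = 8: RHS = 3, y in [4, 9]  -> 2 point(s)
  x = 12: RHS = 12, y in [5, 8]  -> 2 point(s)
Affine points: 10. Add the point at infinity: total = 11.

#E(F_13) = 11


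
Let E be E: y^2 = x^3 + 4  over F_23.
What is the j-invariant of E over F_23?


Delta = -16(4 a^3 + 27 b^2) mod 23 = 11
-1728 * (4 a)^3 = -1728 * (4*0)^3 mod 23 = 0
j = 0 * 11^(-1) mod 23 = 0

j = 0 (mod 23)


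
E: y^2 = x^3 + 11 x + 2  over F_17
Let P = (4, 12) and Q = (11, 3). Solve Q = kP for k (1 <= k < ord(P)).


Enumerate multiples of P until we hit Q = (11, 3):
  1P = (4, 12)
  2P = (11, 14)
  3P = (0, 11)
  4P = (12, 3)
  5P = (2, 7)
  6P = (13, 8)
  7P = (13, 9)
  8P = (2, 10)
  9P = (12, 14)
  10P = (0, 6)
  11P = (11, 3)
Match found at i = 11.

k = 11


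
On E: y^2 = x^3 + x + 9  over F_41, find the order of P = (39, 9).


Compute successive multiples of P until we hit O:
  1P = (39, 9)
  2P = (13, 28)
  3P = (5, 4)
  4P = (36, 24)
  5P = (32, 38)
  6P = (29, 14)
  7P = (4, 35)
  8P = (35, 22)
  ... (continuing to 51P)
  51P = O

ord(P) = 51


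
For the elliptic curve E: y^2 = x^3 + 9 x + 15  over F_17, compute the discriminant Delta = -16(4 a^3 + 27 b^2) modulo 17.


4 a^3 + 27 b^2 = 4*9^3 + 27*15^2 = 2916 + 6075 = 8991
Delta = -16 * (8991) = -143856
Delta mod 17 = 15

Delta = 15 (mod 17)


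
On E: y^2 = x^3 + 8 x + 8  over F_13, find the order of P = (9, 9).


Compute successive multiples of P until we hit O:
  1P = (9, 9)
  2P = (5, 2)
  3P = (11, 7)
  4P = (7, 2)
  5P = (6, 8)
  6P = (1, 11)
  7P = (12, 8)
  8P = (8, 8)
  ... (continuing to 20P)
  20P = O

ord(P) = 20


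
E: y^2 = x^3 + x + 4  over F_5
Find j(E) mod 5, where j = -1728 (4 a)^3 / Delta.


Delta = -16(4 a^3 + 27 b^2) mod 5 = 4
-1728 * (4 a)^3 = -1728 * (4*1)^3 mod 5 = 3
j = 3 * 4^(-1) mod 5 = 2

j = 2 (mod 5)


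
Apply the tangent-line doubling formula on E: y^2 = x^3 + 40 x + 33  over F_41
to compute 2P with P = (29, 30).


Doubling: s = (3 x1^2 + a) / (2 y1)
s = (3*29^2 + 40) / (2*30) mod 41 = 27
x3 = s^2 - 2 x1 mod 41 = 27^2 - 2*29 = 15
y3 = s (x1 - x3) - y1 mod 41 = 27 * (29 - 15) - 30 = 20

2P = (15, 20)


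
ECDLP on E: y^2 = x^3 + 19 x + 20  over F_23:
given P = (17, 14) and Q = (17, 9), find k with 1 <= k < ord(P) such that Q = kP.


Enumerate multiples of P until we hit Q = (17, 9):
  1P = (17, 14)
  2P = (15, 0)
  3P = (17, 9)
Match found at i = 3.

k = 3


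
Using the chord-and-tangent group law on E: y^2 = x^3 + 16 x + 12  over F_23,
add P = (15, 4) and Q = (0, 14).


P != Q, so use the chord formula.
s = (y2 - y1) / (x2 - x1) = (10) / (8) mod 23 = 7
x3 = s^2 - x1 - x2 mod 23 = 7^2 - 15 - 0 = 11
y3 = s (x1 - x3) - y1 mod 23 = 7 * (15 - 11) - 4 = 1

P + Q = (11, 1)


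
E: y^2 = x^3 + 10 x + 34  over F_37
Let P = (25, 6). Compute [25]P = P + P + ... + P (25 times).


k = 25 = 11001_2 (binary, LSB first: 10011)
Double-and-add from P = (25, 6):
  bit 0 = 1: acc = O + (25, 6) = (25, 6)
  bit 1 = 0: acc unchanged = (25, 6)
  bit 2 = 0: acc unchanged = (25, 6)
  bit 3 = 1: acc = (25, 6) + (33, 2) = (7, 22)
  bit 4 = 1: acc = (7, 22) + (24, 36) = (15, 28)

25P = (15, 28)


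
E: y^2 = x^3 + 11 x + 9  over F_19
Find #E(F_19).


For each x in F_19, count y with y^2 = x^3 + 11 x + 9 mod 19:
  x = 0: RHS = 9, y in [3, 16]  -> 2 point(s)
  x = 2: RHS = 1, y in [1, 18]  -> 2 point(s)
  x = 6: RHS = 6, y in [5, 14]  -> 2 point(s)
  x = 7: RHS = 11, y in [7, 12]  -> 2 point(s)
  x = 8: RHS = 1, y in [1, 18]  -> 2 point(s)
  x = 9: RHS = 1, y in [1, 18]  -> 2 point(s)
  x = 10: RHS = 17, y in [6, 13]  -> 2 point(s)
  x = 11: RHS = 17, y in [6, 13]  -> 2 point(s)
  x = 12: RHS = 7, y in [8, 11]  -> 2 point(s)
  x = 14: RHS = 0, y in [0]  -> 1 point(s)
  x = 16: RHS = 6, y in [5, 14]  -> 2 point(s)
  x = 17: RHS = 17, y in [6, 13]  -> 2 point(s)
  x = 18: RHS = 16, y in [4, 15]  -> 2 point(s)
Affine points: 25. Add the point at infinity: total = 26.

#E(F_19) = 26


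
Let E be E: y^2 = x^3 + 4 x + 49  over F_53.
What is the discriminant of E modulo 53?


4 a^3 + 27 b^2 = 4*4^3 + 27*49^2 = 256 + 64827 = 65083
Delta = -16 * (65083) = -1041328
Delta mod 53 = 16

Delta = 16 (mod 53)


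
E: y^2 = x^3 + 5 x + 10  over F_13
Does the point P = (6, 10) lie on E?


Check whether y^2 = x^3 + 5 x + 10 (mod 13) for (x, y) = (6, 10).
LHS: y^2 = 10^2 mod 13 = 9
RHS: x^3 + 5 x + 10 = 6^3 + 5*6 + 10 mod 13 = 9
LHS = RHS

Yes, on the curve


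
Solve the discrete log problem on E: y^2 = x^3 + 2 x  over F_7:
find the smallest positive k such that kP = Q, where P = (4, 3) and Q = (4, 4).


Enumerate multiples of P until we hit Q = (4, 4):
  1P = (4, 3)
  2P = (0, 0)
  3P = (4, 4)
Match found at i = 3.

k = 3


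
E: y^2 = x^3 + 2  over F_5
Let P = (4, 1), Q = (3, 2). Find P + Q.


P != Q, so use the chord formula.
s = (y2 - y1) / (x2 - x1) = (1) / (4) mod 5 = 4
x3 = s^2 - x1 - x2 mod 5 = 4^2 - 4 - 3 = 4
y3 = s (x1 - x3) - y1 mod 5 = 4 * (4 - 4) - 1 = 4

P + Q = (4, 4)


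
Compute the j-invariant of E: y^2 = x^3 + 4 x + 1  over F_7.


Delta = -16(4 a^3 + 27 b^2) mod 7 = 1
-1728 * (4 a)^3 = -1728 * (4*4)^3 mod 7 = 1
j = 1 * 1^(-1) mod 7 = 1

j = 1 (mod 7)


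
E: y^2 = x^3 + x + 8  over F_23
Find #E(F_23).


For each x in F_23, count y with y^2 = x^3 + 1 x + 8 mod 23:
  x = 0: RHS = 8, y in [10, 13]  -> 2 point(s)
  x = 2: RHS = 18, y in [8, 15]  -> 2 point(s)
  x = 5: RHS = 0, y in [0]  -> 1 point(s)
  x = 6: RHS = 0, y in [0]  -> 1 point(s)
  x = 7: RHS = 13, y in [6, 17]  -> 2 point(s)
  x = 10: RHS = 6, y in [11, 12]  -> 2 point(s)
  x = 11: RHS = 16, y in [4, 19]  -> 2 point(s)
  x = 12: RHS = 0, y in [0]  -> 1 point(s)
  x = 14: RHS = 6, y in [11, 12]  -> 2 point(s)
  x = 16: RHS = 3, y in [7, 16]  -> 2 point(s)
  x = 17: RHS = 16, y in [4, 19]  -> 2 point(s)
  x = 18: RHS = 16, y in [4, 19]  -> 2 point(s)
  x = 19: RHS = 9, y in [3, 20]  -> 2 point(s)
  x = 20: RHS = 1, y in [1, 22]  -> 2 point(s)
  x = 22: RHS = 6, y in [11, 12]  -> 2 point(s)
Affine points: 27. Add the point at infinity: total = 28.

#E(F_23) = 28


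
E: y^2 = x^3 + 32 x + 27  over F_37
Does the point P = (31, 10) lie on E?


Check whether y^2 = x^3 + 32 x + 27 (mod 37) for (x, y) = (31, 10).
LHS: y^2 = 10^2 mod 37 = 26
RHS: x^3 + 32 x + 27 = 31^3 + 32*31 + 27 mod 37 = 26
LHS = RHS

Yes, on the curve


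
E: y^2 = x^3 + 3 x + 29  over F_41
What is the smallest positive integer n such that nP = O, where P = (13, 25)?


Compute successive multiples of P until we hit O:
  1P = (13, 25)
  2P = (19, 4)
  3P = (11, 9)
  4P = (40, 5)
  5P = (21, 28)
  6P = (27, 21)
  7P = (22, 1)
  8P = (4, 33)
  ... (continuing to 34P)
  34P = O

ord(P) = 34


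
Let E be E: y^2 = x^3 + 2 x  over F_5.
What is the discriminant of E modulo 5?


4 a^3 + 27 b^2 = 4*2^3 + 27*0^2 = 32 + 0 = 32
Delta = -16 * (32) = -512
Delta mod 5 = 3

Delta = 3 (mod 5)


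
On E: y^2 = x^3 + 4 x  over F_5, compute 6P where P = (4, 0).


k = 6 = 110_2 (binary, LSB first: 011)
Double-and-add from P = (4, 0):
  bit 0 = 0: acc unchanged = O
  bit 1 = 1: acc = O + O = O
  bit 2 = 1: acc = O + O = O

6P = O


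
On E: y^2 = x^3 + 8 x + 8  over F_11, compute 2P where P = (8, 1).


Doubling: s = (3 x1^2 + a) / (2 y1)
s = (3*8^2 + 8) / (2*1) mod 11 = 1
x3 = s^2 - 2 x1 mod 11 = 1^2 - 2*8 = 7
y3 = s (x1 - x3) - y1 mod 11 = 1 * (8 - 7) - 1 = 0

2P = (7, 0)


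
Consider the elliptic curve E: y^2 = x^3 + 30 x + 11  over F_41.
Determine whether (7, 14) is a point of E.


Check whether y^2 = x^3 + 30 x + 11 (mod 41) for (x, y) = (7, 14).
LHS: y^2 = 14^2 mod 41 = 32
RHS: x^3 + 30 x + 11 = 7^3 + 30*7 + 11 mod 41 = 31
LHS != RHS

No, not on the curve


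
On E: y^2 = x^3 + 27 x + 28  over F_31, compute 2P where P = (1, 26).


Doubling: s = (3 x1^2 + a) / (2 y1)
s = (3*1^2 + 27) / (2*26) mod 31 = 28
x3 = s^2 - 2 x1 mod 31 = 28^2 - 2*1 = 7
y3 = s (x1 - x3) - y1 mod 31 = 28 * (1 - 7) - 26 = 23

2P = (7, 23)


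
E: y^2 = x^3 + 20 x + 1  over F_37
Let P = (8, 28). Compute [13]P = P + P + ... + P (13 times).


k = 13 = 1101_2 (binary, LSB first: 1011)
Double-and-add from P = (8, 28):
  bit 0 = 1: acc = O + (8, 28) = (8, 28)
  bit 1 = 0: acc unchanged = (8, 28)
  bit 2 = 1: acc = (8, 28) + (6, 2) = (7, 22)
  bit 3 = 1: acc = (7, 22) + (13, 33) = (7, 15)

13P = (7, 15)


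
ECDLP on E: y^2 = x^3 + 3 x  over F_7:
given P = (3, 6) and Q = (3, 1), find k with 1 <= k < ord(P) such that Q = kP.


Enumerate multiples of P until we hit Q = (3, 1):
  1P = (3, 6)
  2P = (2, 0)
  3P = (3, 1)
Match found at i = 3.

k = 3


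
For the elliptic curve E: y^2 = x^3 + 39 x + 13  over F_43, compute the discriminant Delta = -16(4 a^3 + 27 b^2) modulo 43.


4 a^3 + 27 b^2 = 4*39^3 + 27*13^2 = 237276 + 4563 = 241839
Delta = -16 * (241839) = -3869424
Delta mod 43 = 17

Delta = 17 (mod 43)


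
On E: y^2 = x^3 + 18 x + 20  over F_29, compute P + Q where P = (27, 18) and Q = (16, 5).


P != Q, so use the chord formula.
s = (y2 - y1) / (x2 - x1) = (16) / (18) mod 29 = 17
x3 = s^2 - x1 - x2 mod 29 = 17^2 - 27 - 16 = 14
y3 = s (x1 - x3) - y1 mod 29 = 17 * (27 - 14) - 18 = 0

P + Q = (14, 0)


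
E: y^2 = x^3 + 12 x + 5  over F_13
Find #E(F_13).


For each x in F_13, count y with y^2 = x^3 + 12 x + 5 mod 13:
  x = 3: RHS = 3, y in [4, 9]  -> 2 point(s)
  x = 4: RHS = 0, y in [0]  -> 1 point(s)
  x = 7: RHS = 3, y in [4, 9]  -> 2 point(s)
  x = 9: RHS = 10, y in [6, 7]  -> 2 point(s)
  x = 11: RHS = 12, y in [5, 8]  -> 2 point(s)
Affine points: 9. Add the point at infinity: total = 10.

#E(F_13) = 10


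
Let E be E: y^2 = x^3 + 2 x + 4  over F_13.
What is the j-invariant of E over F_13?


Delta = -16(4 a^3 + 27 b^2) mod 13 = 12
-1728 * (4 a)^3 = -1728 * (4*2)^3 mod 13 = 5
j = 5 * 12^(-1) mod 13 = 8

j = 8 (mod 13)


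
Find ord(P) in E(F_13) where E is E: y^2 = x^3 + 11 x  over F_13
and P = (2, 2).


Compute successive multiples of P until we hit O:
  1P = (2, 2)
  2P = (12, 12)
  3P = (0, 0)
  4P = (12, 1)
  5P = (2, 11)
  6P = O

ord(P) = 6


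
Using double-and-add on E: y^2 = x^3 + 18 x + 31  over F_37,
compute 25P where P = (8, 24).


k = 25 = 11001_2 (binary, LSB first: 10011)
Double-and-add from P = (8, 24):
  bit 0 = 1: acc = O + (8, 24) = (8, 24)
  bit 1 = 0: acc unchanged = (8, 24)
  bit 2 = 0: acc unchanged = (8, 24)
  bit 3 = 1: acc = (8, 24) + (29, 35) = (9, 16)
  bit 4 = 1: acc = (9, 16) + (25, 14) = (14, 17)

25P = (14, 17)


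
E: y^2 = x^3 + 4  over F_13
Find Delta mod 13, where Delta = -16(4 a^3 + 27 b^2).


4 a^3 + 27 b^2 = 4*0^3 + 27*4^2 = 0 + 432 = 432
Delta = -16 * (432) = -6912
Delta mod 13 = 4

Delta = 4 (mod 13)


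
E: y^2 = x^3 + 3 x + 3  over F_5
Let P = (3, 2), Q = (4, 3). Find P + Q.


P != Q, so use the chord formula.
s = (y2 - y1) / (x2 - x1) = (1) / (1) mod 5 = 1
x3 = s^2 - x1 - x2 mod 5 = 1^2 - 3 - 4 = 4
y3 = s (x1 - x3) - y1 mod 5 = 1 * (3 - 4) - 2 = 2

P + Q = (4, 2)


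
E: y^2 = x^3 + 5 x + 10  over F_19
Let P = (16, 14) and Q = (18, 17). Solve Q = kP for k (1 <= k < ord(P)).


Enumerate multiples of P until we hit Q = (18, 17):
  1P = (16, 14)
  2P = (17, 12)
  3P = (9, 10)
  4P = (11, 16)
  5P = (18, 2)
  6P = (2, 16)
  7P = (8, 12)
  8P = (1, 4)
  9P = (13, 7)
  10P = (6, 3)
  11P = (6, 16)
  12P = (13, 12)
  13P = (1, 15)
  14P = (8, 7)
  15P = (2, 3)
  16P = (18, 17)
Match found at i = 16.

k = 16


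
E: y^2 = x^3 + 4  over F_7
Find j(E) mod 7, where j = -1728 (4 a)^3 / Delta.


Delta = -16(4 a^3 + 27 b^2) mod 7 = 4
-1728 * (4 a)^3 = -1728 * (4*0)^3 mod 7 = 0
j = 0 * 4^(-1) mod 7 = 0

j = 0 (mod 7)


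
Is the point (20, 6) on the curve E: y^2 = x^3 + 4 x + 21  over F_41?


Check whether y^2 = x^3 + 4 x + 21 (mod 41) for (x, y) = (20, 6).
LHS: y^2 = 6^2 mod 41 = 36
RHS: x^3 + 4 x + 21 = 20^3 + 4*20 + 21 mod 41 = 24
LHS != RHS

No, not on the curve


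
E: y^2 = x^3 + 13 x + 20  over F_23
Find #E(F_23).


For each x in F_23, count y with y^2 = x^3 + 13 x + 20 mod 23:
  x = 2: RHS = 8, y in [10, 13]  -> 2 point(s)
  x = 5: RHS = 3, y in [7, 16]  -> 2 point(s)
  x = 10: RHS = 0, y in [0]  -> 1 point(s)
  x = 12: RHS = 18, y in [8, 15]  -> 2 point(s)
  x = 14: RHS = 2, y in [5, 18]  -> 2 point(s)
  x = 15: RHS = 2, y in [5, 18]  -> 2 point(s)
  x = 16: RHS = 0, y in [0]  -> 1 point(s)
  x = 17: RHS = 2, y in [5, 18]  -> 2 point(s)
  x = 20: RHS = 0, y in [0]  -> 1 point(s)
  x = 21: RHS = 9, y in [3, 20]  -> 2 point(s)
  x = 22: RHS = 6, y in [11, 12]  -> 2 point(s)
Affine points: 19. Add the point at infinity: total = 20.

#E(F_23) = 20


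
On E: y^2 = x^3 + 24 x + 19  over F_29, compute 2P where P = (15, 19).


Doubling: s = (3 x1^2 + a) / (2 y1)
s = (3*15^2 + 24) / (2*19) mod 29 = 10
x3 = s^2 - 2 x1 mod 29 = 10^2 - 2*15 = 12
y3 = s (x1 - x3) - y1 mod 29 = 10 * (15 - 12) - 19 = 11

2P = (12, 11)


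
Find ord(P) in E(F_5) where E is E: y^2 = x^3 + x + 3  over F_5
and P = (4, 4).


Compute successive multiples of P until we hit O:
  1P = (4, 4)
  2P = (1, 0)
  3P = (4, 1)
  4P = O

ord(P) = 4


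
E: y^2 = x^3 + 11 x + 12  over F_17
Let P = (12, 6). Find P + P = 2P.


Doubling: s = (3 x1^2 + a) / (2 y1)
s = (3*12^2 + 11) / (2*6) mod 17 = 10
x3 = s^2 - 2 x1 mod 17 = 10^2 - 2*12 = 8
y3 = s (x1 - x3) - y1 mod 17 = 10 * (12 - 8) - 6 = 0

2P = (8, 0)


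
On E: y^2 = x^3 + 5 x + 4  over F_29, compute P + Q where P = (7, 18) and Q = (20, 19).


P != Q, so use the chord formula.
s = (y2 - y1) / (x2 - x1) = (1) / (13) mod 29 = 9
x3 = s^2 - x1 - x2 mod 29 = 9^2 - 7 - 20 = 25
y3 = s (x1 - x3) - y1 mod 29 = 9 * (7 - 25) - 18 = 23

P + Q = (25, 23)


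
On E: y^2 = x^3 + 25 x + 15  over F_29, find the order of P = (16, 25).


Compute successive multiples of P until we hit O:
  1P = (16, 25)
  2P = (4, 18)
  3P = (18, 27)
  4P = (25, 24)
  5P = (12, 10)
  6P = (6, 27)
  7P = (14, 21)
  8P = (3, 1)
  ... (continuing to 24P)
  24P = O

ord(P) = 24


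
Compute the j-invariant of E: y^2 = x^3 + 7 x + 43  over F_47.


Delta = -16(4 a^3 + 27 b^2) mod 47 = 41
-1728 * (4 a)^3 = -1728 * (4*7)^3 mod 47 = 33
j = 33 * 41^(-1) mod 47 = 18

j = 18 (mod 47)


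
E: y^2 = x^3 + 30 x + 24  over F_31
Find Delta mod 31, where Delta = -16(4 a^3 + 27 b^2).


4 a^3 + 27 b^2 = 4*30^3 + 27*24^2 = 108000 + 15552 = 123552
Delta = -16 * (123552) = -1976832
Delta mod 31 = 7

Delta = 7 (mod 31)


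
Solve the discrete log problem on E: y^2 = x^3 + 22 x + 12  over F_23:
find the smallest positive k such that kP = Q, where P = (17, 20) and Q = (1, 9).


Enumerate multiples of P until we hit Q = (1, 9):
  1P = (17, 20)
  2P = (1, 9)
Match found at i = 2.

k = 2


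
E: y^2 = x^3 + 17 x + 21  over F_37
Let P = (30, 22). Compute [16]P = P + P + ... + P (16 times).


k = 16 = 10000_2 (binary, LSB first: 00001)
Double-and-add from P = (30, 22):
  bit 0 = 0: acc unchanged = O
  bit 1 = 0: acc unchanged = O
  bit 2 = 0: acc unchanged = O
  bit 3 = 0: acc unchanged = O
  bit 4 = 1: acc = O + (23, 6) = (23, 6)

16P = (23, 6)


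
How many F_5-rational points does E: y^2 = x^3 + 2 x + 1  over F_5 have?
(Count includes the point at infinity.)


For each x in F_5, count y with y^2 = x^3 + 2 x + 1 mod 5:
  x = 0: RHS = 1, y in [1, 4]  -> 2 point(s)
  x = 1: RHS = 4, y in [2, 3]  -> 2 point(s)
  x = 3: RHS = 4, y in [2, 3]  -> 2 point(s)
Affine points: 6. Add the point at infinity: total = 7.

#E(F_5) = 7


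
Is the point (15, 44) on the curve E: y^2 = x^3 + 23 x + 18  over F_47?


Check whether y^2 = x^3 + 23 x + 18 (mod 47) for (x, y) = (15, 44).
LHS: y^2 = 44^2 mod 47 = 9
RHS: x^3 + 23 x + 18 = 15^3 + 23*15 + 18 mod 47 = 25
LHS != RHS

No, not on the curve


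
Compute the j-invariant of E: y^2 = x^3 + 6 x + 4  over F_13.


Delta = -16(4 a^3 + 27 b^2) mod 13 = 12
-1728 * (4 a)^3 = -1728 * (4*6)^3 mod 13 = 5
j = 5 * 12^(-1) mod 13 = 8

j = 8 (mod 13)


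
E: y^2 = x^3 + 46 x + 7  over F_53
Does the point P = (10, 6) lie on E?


Check whether y^2 = x^3 + 46 x + 7 (mod 53) for (x, y) = (10, 6).
LHS: y^2 = 6^2 mod 53 = 36
RHS: x^3 + 46 x + 7 = 10^3 + 46*10 + 7 mod 53 = 36
LHS = RHS

Yes, on the curve


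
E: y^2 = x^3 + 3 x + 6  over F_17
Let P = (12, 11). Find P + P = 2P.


Doubling: s = (3 x1^2 + a) / (2 y1)
s = (3*12^2 + 3) / (2*11) mod 17 = 2
x3 = s^2 - 2 x1 mod 17 = 2^2 - 2*12 = 14
y3 = s (x1 - x3) - y1 mod 17 = 2 * (12 - 14) - 11 = 2

2P = (14, 2)


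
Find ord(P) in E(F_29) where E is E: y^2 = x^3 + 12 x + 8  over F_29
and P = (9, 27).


Compute successive multiples of P until we hit O:
  1P = (9, 27)
  2P = (6, 21)
  3P = (18, 13)
  4P = (8, 23)
  5P = (28, 13)
  6P = (16, 27)
  7P = (4, 2)
  8P = (12, 16)
  ... (continuing to 30P)
  30P = O

ord(P) = 30


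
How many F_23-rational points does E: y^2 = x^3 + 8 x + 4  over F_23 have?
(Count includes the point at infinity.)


For each x in F_23, count y with y^2 = x^3 + 8 x + 4 mod 23:
  x = 0: RHS = 4, y in [2, 21]  -> 2 point(s)
  x = 1: RHS = 13, y in [6, 17]  -> 2 point(s)
  x = 3: RHS = 9, y in [3, 20]  -> 2 point(s)
  x = 4: RHS = 8, y in [10, 13]  -> 2 point(s)
  x = 5: RHS = 8, y in [10, 13]  -> 2 point(s)
  x = 7: RHS = 12, y in [9, 14]  -> 2 point(s)
  x = 9: RHS = 0, y in [0]  -> 1 point(s)
  x = 10: RHS = 3, y in [7, 16]  -> 2 point(s)
  x = 14: RHS = 8, y in [10, 13]  -> 2 point(s)
  x = 15: RHS = 3, y in [7, 16]  -> 2 point(s)
  x = 17: RHS = 16, y in [4, 19]  -> 2 point(s)
  x = 18: RHS = 0, y in [0]  -> 1 point(s)
  x = 19: RHS = 0, y in [0]  -> 1 point(s)
  x = 21: RHS = 3, y in [7, 16]  -> 2 point(s)
  x = 22: RHS = 18, y in [8, 15]  -> 2 point(s)
Affine points: 27. Add the point at infinity: total = 28.

#E(F_23) = 28


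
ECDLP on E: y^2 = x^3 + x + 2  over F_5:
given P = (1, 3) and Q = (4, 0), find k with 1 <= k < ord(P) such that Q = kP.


Enumerate multiples of P until we hit Q = (4, 0):
  1P = (1, 3)
  2P = (4, 0)
Match found at i = 2.

k = 2


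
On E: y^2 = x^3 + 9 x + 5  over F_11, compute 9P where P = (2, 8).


k = 9 = 1001_2 (binary, LSB first: 1001)
Double-and-add from P = (2, 8):
  bit 0 = 1: acc = O + (2, 8) = (2, 8)
  bit 1 = 0: acc unchanged = (2, 8)
  bit 2 = 0: acc unchanged = (2, 8)
  bit 3 = 1: acc = (2, 8) + (7, 2) = (3, 2)

9P = (3, 2)


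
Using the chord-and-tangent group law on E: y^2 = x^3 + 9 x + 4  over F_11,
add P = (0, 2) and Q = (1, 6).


P != Q, so use the chord formula.
s = (y2 - y1) / (x2 - x1) = (4) / (1) mod 11 = 4
x3 = s^2 - x1 - x2 mod 11 = 4^2 - 0 - 1 = 4
y3 = s (x1 - x3) - y1 mod 11 = 4 * (0 - 4) - 2 = 4

P + Q = (4, 4)


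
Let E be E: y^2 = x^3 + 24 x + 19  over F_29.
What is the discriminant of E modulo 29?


4 a^3 + 27 b^2 = 4*24^3 + 27*19^2 = 55296 + 9747 = 65043
Delta = -16 * (65043) = -1040688
Delta mod 29 = 6

Delta = 6 (mod 29)


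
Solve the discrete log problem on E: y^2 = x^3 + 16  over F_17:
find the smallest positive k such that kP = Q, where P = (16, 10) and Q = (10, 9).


Enumerate multiples of P until we hit Q = (10, 9):
  1P = (16, 10)
  2P = (3, 3)
  3P = (0, 13)
  4P = (10, 8)
  5P = (10, 9)
Match found at i = 5.

k = 5


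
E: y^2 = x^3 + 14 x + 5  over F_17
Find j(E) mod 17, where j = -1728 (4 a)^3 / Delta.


Delta = -16(4 a^3 + 27 b^2) mod 17 = 6
-1728 * (4 a)^3 = -1728 * (4*14)^3 mod 17 = 2
j = 2 * 6^(-1) mod 17 = 6

j = 6 (mod 17)


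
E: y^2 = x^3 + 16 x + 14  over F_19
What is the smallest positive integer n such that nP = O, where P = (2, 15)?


Compute successive multiples of P until we hit O:
  1P = (2, 15)
  2P = (13, 14)
  3P = (15, 0)
  4P = (13, 5)
  5P = (2, 4)
  6P = O

ord(P) = 6


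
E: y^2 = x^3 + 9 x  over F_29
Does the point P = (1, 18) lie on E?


Check whether y^2 = x^3 + 9 x + 0 (mod 29) for (x, y) = (1, 18).
LHS: y^2 = 18^2 mod 29 = 5
RHS: x^3 + 9 x + 0 = 1^3 + 9*1 + 0 mod 29 = 10
LHS != RHS

No, not on the curve


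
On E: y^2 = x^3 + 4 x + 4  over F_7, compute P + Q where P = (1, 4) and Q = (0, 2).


P != Q, so use the chord formula.
s = (y2 - y1) / (x2 - x1) = (5) / (6) mod 7 = 2
x3 = s^2 - x1 - x2 mod 7 = 2^2 - 1 - 0 = 3
y3 = s (x1 - x3) - y1 mod 7 = 2 * (1 - 3) - 4 = 6

P + Q = (3, 6)


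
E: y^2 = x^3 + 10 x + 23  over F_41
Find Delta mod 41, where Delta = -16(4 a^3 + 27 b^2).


4 a^3 + 27 b^2 = 4*10^3 + 27*23^2 = 4000 + 14283 = 18283
Delta = -16 * (18283) = -292528
Delta mod 41 = 7

Delta = 7 (mod 41)


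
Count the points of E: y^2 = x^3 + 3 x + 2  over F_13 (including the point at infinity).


For each x in F_13, count y with y^2 = x^3 + 3 x + 2 mod 13:
  x = 2: RHS = 3, y in [4, 9]  -> 2 point(s)
  x = 3: RHS = 12, y in [5, 8]  -> 2 point(s)
  x = 4: RHS = 0, y in [0]  -> 1 point(s)
  x = 5: RHS = 12, y in [5, 8]  -> 2 point(s)
  x = 9: RHS = 4, y in [2, 11]  -> 2 point(s)
  x = 11: RHS = 1, y in [1, 12]  -> 2 point(s)
Affine points: 11. Add the point at infinity: total = 12.

#E(F_13) = 12


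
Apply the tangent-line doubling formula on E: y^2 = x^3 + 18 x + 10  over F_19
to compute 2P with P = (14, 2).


Doubling: s = (3 x1^2 + a) / (2 y1)
s = (3*14^2 + 18) / (2*2) mod 19 = 9
x3 = s^2 - 2 x1 mod 19 = 9^2 - 2*14 = 15
y3 = s (x1 - x3) - y1 mod 19 = 9 * (14 - 15) - 2 = 8

2P = (15, 8)


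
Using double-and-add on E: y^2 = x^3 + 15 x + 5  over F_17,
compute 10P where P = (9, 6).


k = 10 = 1010_2 (binary, LSB first: 0101)
Double-and-add from P = (9, 6):
  bit 0 = 0: acc unchanged = O
  bit 1 = 1: acc = O + (15, 1) = (15, 1)
  bit 2 = 0: acc unchanged = (15, 1)
  bit 3 = 1: acc = (15, 1) + (14, 16) = (9, 11)

10P = (9, 11)


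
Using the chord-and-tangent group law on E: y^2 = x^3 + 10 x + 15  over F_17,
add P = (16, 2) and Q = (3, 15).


P != Q, so use the chord formula.
s = (y2 - y1) / (x2 - x1) = (13) / (4) mod 17 = 16
x3 = s^2 - x1 - x2 mod 17 = 16^2 - 16 - 3 = 16
y3 = s (x1 - x3) - y1 mod 17 = 16 * (16 - 16) - 2 = 15

P + Q = (16, 15)


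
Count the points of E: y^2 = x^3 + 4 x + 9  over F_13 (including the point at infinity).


For each x in F_13, count y with y^2 = x^3 + 4 x + 9 mod 13:
  x = 0: RHS = 9, y in [3, 10]  -> 2 point(s)
  x = 1: RHS = 1, y in [1, 12]  -> 2 point(s)
  x = 2: RHS = 12, y in [5, 8]  -> 2 point(s)
  x = 3: RHS = 9, y in [3, 10]  -> 2 point(s)
  x = 7: RHS = 3, y in [4, 9]  -> 2 point(s)
  x = 10: RHS = 9, y in [3, 10]  -> 2 point(s)
  x = 12: RHS = 4, y in [2, 11]  -> 2 point(s)
Affine points: 14. Add the point at infinity: total = 15.

#E(F_13) = 15


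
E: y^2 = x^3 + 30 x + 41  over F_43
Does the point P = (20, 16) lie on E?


Check whether y^2 = x^3 + 30 x + 41 (mod 43) for (x, y) = (20, 16).
LHS: y^2 = 16^2 mod 43 = 41
RHS: x^3 + 30 x + 41 = 20^3 + 30*20 + 41 mod 43 = 41
LHS = RHS

Yes, on the curve


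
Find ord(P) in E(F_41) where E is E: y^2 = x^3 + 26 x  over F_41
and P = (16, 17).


Compute successive multiples of P until we hit O:
  1P = (16, 17)
  2P = (32, 29)
  3P = (32, 12)
  4P = (16, 24)
  5P = O

ord(P) = 5


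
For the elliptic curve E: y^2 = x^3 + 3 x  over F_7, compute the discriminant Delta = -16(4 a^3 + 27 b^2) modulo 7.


4 a^3 + 27 b^2 = 4*3^3 + 27*0^2 = 108 + 0 = 108
Delta = -16 * (108) = -1728
Delta mod 7 = 1

Delta = 1 (mod 7)


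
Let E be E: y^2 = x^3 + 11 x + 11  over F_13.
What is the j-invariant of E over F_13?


Delta = -16(4 a^3 + 27 b^2) mod 13 = 6
-1728 * (4 a)^3 = -1728 * (4*11)^3 mod 13 = 8
j = 8 * 6^(-1) mod 13 = 10

j = 10 (mod 13)


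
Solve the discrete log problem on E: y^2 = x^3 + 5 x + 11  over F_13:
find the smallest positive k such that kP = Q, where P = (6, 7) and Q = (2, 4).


Enumerate multiples of P until we hit Q = (2, 4):
  1P = (6, 7)
  2P = (4, 11)
  3P = (7, 8)
  4P = (1, 11)
  5P = (3, 1)
  6P = (8, 2)
  7P = (2, 9)
  8P = (2, 4)
Match found at i = 8.

k = 8


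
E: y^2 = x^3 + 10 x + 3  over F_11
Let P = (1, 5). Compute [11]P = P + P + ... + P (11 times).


k = 11 = 1011_2 (binary, LSB first: 1101)
Double-and-add from P = (1, 5):
  bit 0 = 1: acc = O + (1, 5) = (1, 5)
  bit 1 = 1: acc = (1, 5) + (2, 8) = (6, 2)
  bit 2 = 0: acc unchanged = (6, 2)
  bit 3 = 1: acc = (6, 2) + (0, 6) = (3, 7)

11P = (3, 7)


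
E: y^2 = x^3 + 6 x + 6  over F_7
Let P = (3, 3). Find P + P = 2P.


Doubling: s = (3 x1^2 + a) / (2 y1)
s = (3*3^2 + 6) / (2*3) mod 7 = 2
x3 = s^2 - 2 x1 mod 7 = 2^2 - 2*3 = 5
y3 = s (x1 - x3) - y1 mod 7 = 2 * (3 - 5) - 3 = 0

2P = (5, 0)


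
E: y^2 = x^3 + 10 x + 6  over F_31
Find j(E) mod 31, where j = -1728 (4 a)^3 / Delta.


Delta = -16(4 a^3 + 27 b^2) mod 31 = 25
-1728 * (4 a)^3 = -1728 * (4*10)^3 mod 31 = 4
j = 4 * 25^(-1) mod 31 = 20

j = 20 (mod 31)


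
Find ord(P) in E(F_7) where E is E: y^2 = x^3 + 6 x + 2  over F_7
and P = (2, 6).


Compute successive multiples of P until we hit O:
  1P = (2, 6)
  2P = (0, 4)
  3P = (6, 4)
  4P = (1, 4)
  5P = (1, 3)
  6P = (6, 3)
  7P = (0, 3)
  8P = (2, 1)
  ... (continuing to 9P)
  9P = O

ord(P) = 9


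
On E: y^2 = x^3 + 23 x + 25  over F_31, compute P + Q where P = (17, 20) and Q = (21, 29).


P != Q, so use the chord formula.
s = (y2 - y1) / (x2 - x1) = (9) / (4) mod 31 = 10
x3 = s^2 - x1 - x2 mod 31 = 10^2 - 17 - 21 = 0
y3 = s (x1 - x3) - y1 mod 31 = 10 * (17 - 0) - 20 = 26

P + Q = (0, 26)


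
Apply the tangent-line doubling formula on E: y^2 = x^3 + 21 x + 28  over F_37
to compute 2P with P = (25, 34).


Doubling: s = (3 x1^2 + a) / (2 y1)
s = (3*25^2 + 21) / (2*34) mod 37 = 17
x3 = s^2 - 2 x1 mod 37 = 17^2 - 2*25 = 17
y3 = s (x1 - x3) - y1 mod 37 = 17 * (25 - 17) - 34 = 28

2P = (17, 28)


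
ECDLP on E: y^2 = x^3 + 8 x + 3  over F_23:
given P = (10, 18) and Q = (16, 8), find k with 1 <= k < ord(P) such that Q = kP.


Enumerate multiples of P until we hit Q = (16, 8):
  1P = (10, 18)
  2P = (16, 15)
  3P = (3, 13)
  4P = (3, 10)
  5P = (16, 8)
Match found at i = 5.

k = 5


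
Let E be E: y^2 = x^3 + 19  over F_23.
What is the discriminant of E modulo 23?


4 a^3 + 27 b^2 = 4*0^3 + 27*19^2 = 0 + 9747 = 9747
Delta = -16 * (9747) = -155952
Delta mod 23 = 11

Delta = 11 (mod 23)


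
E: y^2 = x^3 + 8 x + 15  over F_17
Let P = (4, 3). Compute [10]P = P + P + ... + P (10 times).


k = 10 = 1010_2 (binary, LSB first: 0101)
Double-and-add from P = (4, 3):
  bit 0 = 0: acc unchanged = O
  bit 1 = 1: acc = O + (13, 15) = (13, 15)
  bit 2 = 0: acc unchanged = (13, 15)
  bit 3 = 1: acc = (13, 15) + (9, 0) = (8, 8)

10P = (8, 8)


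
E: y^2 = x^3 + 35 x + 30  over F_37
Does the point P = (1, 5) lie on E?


Check whether y^2 = x^3 + 35 x + 30 (mod 37) for (x, y) = (1, 5).
LHS: y^2 = 5^2 mod 37 = 25
RHS: x^3 + 35 x + 30 = 1^3 + 35*1 + 30 mod 37 = 29
LHS != RHS

No, not on the curve


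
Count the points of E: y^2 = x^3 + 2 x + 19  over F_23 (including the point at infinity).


For each x in F_23, count y with y^2 = x^3 + 2 x + 19 mod 23:
  x = 2: RHS = 8, y in [10, 13]  -> 2 point(s)
  x = 3: RHS = 6, y in [11, 12]  -> 2 point(s)
  x = 5: RHS = 16, y in [4, 19]  -> 2 point(s)
  x = 7: RHS = 8, y in [10, 13]  -> 2 point(s)
  x = 8: RHS = 18, y in [8, 15]  -> 2 point(s)
  x = 10: RHS = 4, y in [2, 21]  -> 2 point(s)
  x = 12: RHS = 0, y in [0]  -> 1 point(s)
  x = 14: RHS = 8, y in [10, 13]  -> 2 point(s)
  x = 19: RHS = 16, y in [4, 19]  -> 2 point(s)
  x = 20: RHS = 9, y in [3, 20]  -> 2 point(s)
  x = 22: RHS = 16, y in [4, 19]  -> 2 point(s)
Affine points: 21. Add the point at infinity: total = 22.

#E(F_23) = 22


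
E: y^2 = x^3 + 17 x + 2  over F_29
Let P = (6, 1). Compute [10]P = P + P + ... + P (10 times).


k = 10 = 1010_2 (binary, LSB first: 0101)
Double-and-add from P = (6, 1):
  bit 0 = 0: acc unchanged = O
  bit 1 = 1: acc = O + (1, 7) = (1, 7)
  bit 2 = 0: acc unchanged = (1, 7)
  bit 3 = 1: acc = (1, 7) + (16, 22) = (13, 10)

10P = (13, 10)


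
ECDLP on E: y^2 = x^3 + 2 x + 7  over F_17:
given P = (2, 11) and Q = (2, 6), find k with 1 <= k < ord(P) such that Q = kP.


Enumerate multiples of P until we hit Q = (2, 6):
  1P = (2, 11)
  2P = (12, 12)
  3P = (11, 0)
  4P = (12, 5)
  5P = (2, 6)
Match found at i = 5.

k = 5


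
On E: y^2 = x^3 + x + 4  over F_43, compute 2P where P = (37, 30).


Doubling: s = (3 x1^2 + a) / (2 y1)
s = (3*37^2 + 1) / (2*30) mod 43 = 14
x3 = s^2 - 2 x1 mod 43 = 14^2 - 2*37 = 36
y3 = s (x1 - x3) - y1 mod 43 = 14 * (37 - 36) - 30 = 27

2P = (36, 27)


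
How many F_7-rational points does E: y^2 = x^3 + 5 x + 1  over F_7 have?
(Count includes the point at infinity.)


For each x in F_7, count y with y^2 = x^3 + 5 x + 1 mod 7:
  x = 0: RHS = 1, y in [1, 6]  -> 2 point(s)
  x = 1: RHS = 0, y in [0]  -> 1 point(s)
  x = 3: RHS = 1, y in [1, 6]  -> 2 point(s)
  x = 4: RHS = 1, y in [1, 6]  -> 2 point(s)
  x = 5: RHS = 4, y in [2, 5]  -> 2 point(s)
  x = 6: RHS = 2, y in [3, 4]  -> 2 point(s)
Affine points: 11. Add the point at infinity: total = 12.

#E(F_7) = 12


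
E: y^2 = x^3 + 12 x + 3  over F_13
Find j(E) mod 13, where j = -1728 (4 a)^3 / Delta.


Delta = -16(4 a^3 + 27 b^2) mod 13 = 11
-1728 * (4 a)^3 = -1728 * (4*12)^3 mod 13 = 1
j = 1 * 11^(-1) mod 13 = 6

j = 6 (mod 13)


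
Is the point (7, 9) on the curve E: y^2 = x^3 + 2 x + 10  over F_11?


Check whether y^2 = x^3 + 2 x + 10 (mod 11) for (x, y) = (7, 9).
LHS: y^2 = 9^2 mod 11 = 4
RHS: x^3 + 2 x + 10 = 7^3 + 2*7 + 10 mod 11 = 4
LHS = RHS

Yes, on the curve


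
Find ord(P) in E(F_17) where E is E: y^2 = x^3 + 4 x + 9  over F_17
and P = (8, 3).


Compute successive multiples of P until we hit O:
  1P = (8, 3)
  2P = (16, 2)
  3P = (14, 2)
  4P = (4, 2)
  5P = (4, 15)
  6P = (14, 15)
  7P = (16, 15)
  8P = (8, 14)
  ... (continuing to 9P)
  9P = O

ord(P) = 9


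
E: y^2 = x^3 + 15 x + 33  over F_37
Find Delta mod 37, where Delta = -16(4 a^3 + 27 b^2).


4 a^3 + 27 b^2 = 4*15^3 + 27*33^2 = 13500 + 29403 = 42903
Delta = -16 * (42903) = -686448
Delta mod 37 = 13

Delta = 13 (mod 37)


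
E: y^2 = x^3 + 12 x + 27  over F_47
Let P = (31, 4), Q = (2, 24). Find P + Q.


P != Q, so use the chord formula.
s = (y2 - y1) / (x2 - x1) = (20) / (18) mod 47 = 22
x3 = s^2 - x1 - x2 mod 47 = 22^2 - 31 - 2 = 28
y3 = s (x1 - x3) - y1 mod 47 = 22 * (31 - 28) - 4 = 15

P + Q = (28, 15)


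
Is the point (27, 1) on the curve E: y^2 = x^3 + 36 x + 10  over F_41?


Check whether y^2 = x^3 + 36 x + 10 (mod 41) for (x, y) = (27, 1).
LHS: y^2 = 1^2 mod 41 = 1
RHS: x^3 + 36 x + 10 = 27^3 + 36*27 + 10 mod 41 = 1
LHS = RHS

Yes, on the curve


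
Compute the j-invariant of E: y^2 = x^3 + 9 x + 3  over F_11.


Delta = -16(4 a^3 + 27 b^2) mod 11 = 1
-1728 * (4 a)^3 = -1728 * (4*9)^3 mod 11 = 6
j = 6 * 1^(-1) mod 11 = 6

j = 6 (mod 11)


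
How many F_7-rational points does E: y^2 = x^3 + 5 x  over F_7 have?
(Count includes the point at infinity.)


For each x in F_7, count y with y^2 = x^3 + 5 x + 0 mod 7:
  x = 0: RHS = 0, y in [0]  -> 1 point(s)
  x = 2: RHS = 4, y in [2, 5]  -> 2 point(s)
  x = 3: RHS = 0, y in [0]  -> 1 point(s)
  x = 4: RHS = 0, y in [0]  -> 1 point(s)
  x = 6: RHS = 1, y in [1, 6]  -> 2 point(s)
Affine points: 7. Add the point at infinity: total = 8.

#E(F_7) = 8


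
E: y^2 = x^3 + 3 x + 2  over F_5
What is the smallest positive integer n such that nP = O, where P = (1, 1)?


Compute successive multiples of P until we hit O:
  1P = (1, 1)
  2P = (2, 1)
  3P = (2, 4)
  4P = (1, 4)
  5P = O

ord(P) = 5


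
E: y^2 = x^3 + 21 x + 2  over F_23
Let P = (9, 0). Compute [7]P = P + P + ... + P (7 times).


k = 7 = 111_2 (binary, LSB first: 111)
Double-and-add from P = (9, 0):
  bit 0 = 1: acc = O + (9, 0) = (9, 0)
  bit 1 = 1: acc = (9, 0) + O = (9, 0)
  bit 2 = 1: acc = (9, 0) + O = (9, 0)

7P = (9, 0)


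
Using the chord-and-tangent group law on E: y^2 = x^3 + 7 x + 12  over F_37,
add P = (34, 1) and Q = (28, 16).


P != Q, so use the chord formula.
s = (y2 - y1) / (x2 - x1) = (15) / (31) mod 37 = 16
x3 = s^2 - x1 - x2 mod 37 = 16^2 - 34 - 28 = 9
y3 = s (x1 - x3) - y1 mod 37 = 16 * (34 - 9) - 1 = 29

P + Q = (9, 29)


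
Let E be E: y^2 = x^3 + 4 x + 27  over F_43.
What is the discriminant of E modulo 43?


4 a^3 + 27 b^2 = 4*4^3 + 27*27^2 = 256 + 19683 = 19939
Delta = -16 * (19939) = -319024
Delta mod 43 = 36

Delta = 36 (mod 43)


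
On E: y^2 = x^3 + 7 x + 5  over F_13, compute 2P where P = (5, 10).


Doubling: s = (3 x1^2 + a) / (2 y1)
s = (3*5^2 + 7) / (2*10) mod 13 = 8
x3 = s^2 - 2 x1 mod 13 = 8^2 - 2*5 = 2
y3 = s (x1 - x3) - y1 mod 13 = 8 * (5 - 2) - 10 = 1

2P = (2, 1)


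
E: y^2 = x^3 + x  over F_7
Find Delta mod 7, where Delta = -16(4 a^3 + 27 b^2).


4 a^3 + 27 b^2 = 4*1^3 + 27*0^2 = 4 + 0 = 4
Delta = -16 * (4) = -64
Delta mod 7 = 6

Delta = 6 (mod 7)


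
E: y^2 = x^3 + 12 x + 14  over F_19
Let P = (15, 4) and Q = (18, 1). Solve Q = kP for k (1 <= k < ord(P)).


Enumerate multiples of P until we hit Q = (18, 1):
  1P = (15, 4)
  2P = (12, 9)
  3P = (18, 1)
Match found at i = 3.

k = 3


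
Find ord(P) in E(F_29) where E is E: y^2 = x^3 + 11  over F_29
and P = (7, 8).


Compute successive multiples of P until we hit O:
  1P = (7, 8)
  2P = (20, 23)
  3P = (15, 14)
  4P = (13, 2)
  5P = (10, 24)
  6P = (5, 22)
  7P = (8, 28)
  8P = (8, 1)
  ... (continuing to 15P)
  15P = O

ord(P) = 15


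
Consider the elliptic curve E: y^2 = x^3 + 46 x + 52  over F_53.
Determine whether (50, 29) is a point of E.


Check whether y^2 = x^3 + 46 x + 52 (mod 53) for (x, y) = (50, 29).
LHS: y^2 = 29^2 mod 53 = 46
RHS: x^3 + 46 x + 52 = 50^3 + 46*50 + 52 mod 53 = 46
LHS = RHS

Yes, on the curve


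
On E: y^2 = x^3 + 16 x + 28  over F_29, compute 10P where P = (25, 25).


k = 10 = 1010_2 (binary, LSB first: 0101)
Double-and-add from P = (25, 25):
  bit 0 = 0: acc unchanged = O
  bit 1 = 1: acc = O + (14, 3) = (14, 3)
  bit 2 = 0: acc unchanged = (14, 3)
  bit 3 = 1: acc = (14, 3) + (19, 12) = (12, 18)

10P = (12, 18)


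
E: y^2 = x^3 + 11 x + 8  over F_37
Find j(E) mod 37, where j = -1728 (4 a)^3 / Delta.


Delta = -16(4 a^3 + 27 b^2) mod 37 = 18
-1728 * (4 a)^3 = -1728 * (4*11)^3 mod 37 = 36
j = 36 * 18^(-1) mod 37 = 2

j = 2 (mod 37)
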